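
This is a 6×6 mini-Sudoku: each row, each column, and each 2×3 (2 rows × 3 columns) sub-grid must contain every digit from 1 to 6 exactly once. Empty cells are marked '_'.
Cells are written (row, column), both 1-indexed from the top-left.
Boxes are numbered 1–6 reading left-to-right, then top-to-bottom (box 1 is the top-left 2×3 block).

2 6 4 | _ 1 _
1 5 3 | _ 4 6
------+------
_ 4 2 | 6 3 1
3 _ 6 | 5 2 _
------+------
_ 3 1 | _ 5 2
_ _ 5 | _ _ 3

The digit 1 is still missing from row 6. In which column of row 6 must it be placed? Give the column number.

4

Consider where 1 can go in row 6.
(6,1) is out (column 1 already has a 1).
(6,2) is out (box 5 already has a 1).
(6,5) is out (column 5 already has a 1).
So the only cell in row 6 that can hold 1 is (6,4).
That is column 4.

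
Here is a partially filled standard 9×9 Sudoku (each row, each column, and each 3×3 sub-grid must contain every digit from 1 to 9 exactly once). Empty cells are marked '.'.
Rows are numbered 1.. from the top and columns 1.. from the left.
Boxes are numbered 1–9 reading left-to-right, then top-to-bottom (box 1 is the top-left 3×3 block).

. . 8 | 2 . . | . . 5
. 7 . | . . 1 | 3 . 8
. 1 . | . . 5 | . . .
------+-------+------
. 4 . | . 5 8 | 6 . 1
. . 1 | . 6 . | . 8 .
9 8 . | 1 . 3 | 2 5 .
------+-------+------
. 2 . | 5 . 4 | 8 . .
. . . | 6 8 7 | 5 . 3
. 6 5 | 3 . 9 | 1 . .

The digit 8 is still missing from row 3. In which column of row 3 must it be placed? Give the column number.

Consider where 8 can go in row 3.
row 3, column 1 is out (box 1 already has a 8). row 3, column 3 is out (column 3 already has a 8). row 3, column 5 is out (column 5 already has a 8). row 3, column 7 is out (column 7 already has a 8). The remaining empty cells in row 3 are similarly blocked.
So the only cell in row 3 that can hold 8 is row 3, column 4.
That is column 4.

4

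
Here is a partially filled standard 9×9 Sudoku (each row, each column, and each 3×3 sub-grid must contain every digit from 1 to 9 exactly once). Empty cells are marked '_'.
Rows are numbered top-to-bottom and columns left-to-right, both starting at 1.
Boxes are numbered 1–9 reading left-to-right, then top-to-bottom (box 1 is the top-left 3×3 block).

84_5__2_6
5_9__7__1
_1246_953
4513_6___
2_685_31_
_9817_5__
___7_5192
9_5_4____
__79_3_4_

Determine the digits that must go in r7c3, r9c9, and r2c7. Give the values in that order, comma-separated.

For r7c3:
  Consider where 4 can go in column 3.
  r1c3 is out (row 1 already has a 4).
  So the only cell in column 3 that can hold 4 is r7c3.
  So r7c3 = 4.
For r9c9:
  Consider where 5 can go in column 9.
  r4c9 is out (row 4 already has a 5).
  r5c9 is out (row 5 already has a 5).
  r6c9 is out (row 6 already has a 5).
  r8c9 is out (row 8 already has a 5).
  So the only cell in column 9 that can hold 5 is r9c9.
  So r9c9 = 5.
For r2c7:
  Consider where 4 can go in column 7.
  r4c7 is out (row 4 already has a 4).
  r8c7 is out (row 8 already has a 4).
  r9c7 is out (row 9 already has a 4).
  So the only cell in column 7 that can hold 4 is r2c7.
  So r2c7 = 4.

4,5,4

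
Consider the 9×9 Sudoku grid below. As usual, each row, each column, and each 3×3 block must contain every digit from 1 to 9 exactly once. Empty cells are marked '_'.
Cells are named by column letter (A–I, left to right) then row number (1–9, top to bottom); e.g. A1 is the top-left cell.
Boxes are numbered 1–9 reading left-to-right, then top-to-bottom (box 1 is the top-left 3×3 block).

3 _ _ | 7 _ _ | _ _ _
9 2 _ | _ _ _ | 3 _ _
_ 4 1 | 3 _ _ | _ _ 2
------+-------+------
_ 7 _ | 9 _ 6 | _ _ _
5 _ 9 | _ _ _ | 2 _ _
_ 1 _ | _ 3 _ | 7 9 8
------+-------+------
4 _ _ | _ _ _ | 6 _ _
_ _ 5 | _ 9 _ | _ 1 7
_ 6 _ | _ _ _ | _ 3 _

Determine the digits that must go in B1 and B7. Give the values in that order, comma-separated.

For B1:
  Consider where 5 can go in box 1.
  C1 is out (column C already has a 5).
  C2 is out (column C already has a 5).
  A3 is out (column A already has a 5).
  So the only cell in box 1 that can hold 5 is B1.
  So B1 = 5.
For B7:
  Consider where 9 can go in column B.
  B1 is out (box 1 already has a 9).
  B5 is out (row 5 already has a 9).
  B8 is out (row 8 already has a 9).
  So the only cell in column B that can hold 9 is B7.
  So B7 = 9.

5,9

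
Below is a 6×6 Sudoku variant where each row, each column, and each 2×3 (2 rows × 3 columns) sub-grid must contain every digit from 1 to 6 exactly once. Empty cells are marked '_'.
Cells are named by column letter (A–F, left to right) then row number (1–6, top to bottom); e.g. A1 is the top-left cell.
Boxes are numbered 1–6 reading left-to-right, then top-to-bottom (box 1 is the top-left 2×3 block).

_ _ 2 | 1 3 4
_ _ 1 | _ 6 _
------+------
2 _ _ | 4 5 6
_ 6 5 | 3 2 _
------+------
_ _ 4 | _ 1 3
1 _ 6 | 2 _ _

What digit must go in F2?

Cell F2 itself could take any of {2, 5} by direct elimination.
Consider where 2 can go in box 2.
D2 is out (column D already has a 2).
So the only cell in box 2 that can hold 2 is F2.
Therefore F2 = 2.

2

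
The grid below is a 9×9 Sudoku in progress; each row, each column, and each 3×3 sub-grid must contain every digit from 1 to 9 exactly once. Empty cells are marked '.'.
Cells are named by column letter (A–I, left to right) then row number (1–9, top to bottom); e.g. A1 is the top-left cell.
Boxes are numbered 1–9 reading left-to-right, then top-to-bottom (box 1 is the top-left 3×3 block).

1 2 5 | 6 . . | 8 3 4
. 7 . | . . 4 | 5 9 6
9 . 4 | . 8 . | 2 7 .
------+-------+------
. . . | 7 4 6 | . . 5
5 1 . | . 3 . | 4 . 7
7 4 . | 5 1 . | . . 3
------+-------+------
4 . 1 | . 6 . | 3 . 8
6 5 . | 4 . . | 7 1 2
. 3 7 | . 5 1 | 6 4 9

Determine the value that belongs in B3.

6

Row 3 already contains {2, 4, 7, 8, 9}.
Column B already contains {1, 2, 3, 4, 5, 7}.
Its 3×3 block (box 1) already contains {1, 2, 4, 5, 7, 9}.
The only value from 1–9 not eliminated is 6, so B3 = 6.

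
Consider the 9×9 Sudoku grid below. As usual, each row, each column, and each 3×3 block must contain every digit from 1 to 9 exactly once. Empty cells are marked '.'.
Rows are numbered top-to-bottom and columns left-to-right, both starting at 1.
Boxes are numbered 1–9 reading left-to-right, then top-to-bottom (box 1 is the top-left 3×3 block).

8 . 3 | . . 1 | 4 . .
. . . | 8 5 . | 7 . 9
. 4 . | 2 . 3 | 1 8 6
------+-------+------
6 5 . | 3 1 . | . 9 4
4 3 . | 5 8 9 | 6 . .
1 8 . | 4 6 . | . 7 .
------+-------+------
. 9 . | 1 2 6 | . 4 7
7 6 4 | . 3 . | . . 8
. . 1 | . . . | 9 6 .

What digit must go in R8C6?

Row 8 already contains {3, 4, 6, 7, 8}.
Column 6 already contains {1, 3, 6, 9}.
Its 3×3 block (box 8) already contains {1, 2, 3, 6}.
The only value from 1–9 not eliminated is 5, so R8C6 = 5.

5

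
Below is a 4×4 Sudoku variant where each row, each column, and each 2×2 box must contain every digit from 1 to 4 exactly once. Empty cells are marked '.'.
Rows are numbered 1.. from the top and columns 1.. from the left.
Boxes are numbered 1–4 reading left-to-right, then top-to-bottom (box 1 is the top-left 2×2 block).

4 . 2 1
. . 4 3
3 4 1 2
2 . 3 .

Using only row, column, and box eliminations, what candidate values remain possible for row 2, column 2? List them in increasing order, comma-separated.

1,2

Row 2 already contains {3, 4}.
Column 2 already contains {4}.
Its 2×2 block (box 1) already contains {4}.
Removing those from 1–4 leaves {1, 2} as the candidates for row 2, column 2.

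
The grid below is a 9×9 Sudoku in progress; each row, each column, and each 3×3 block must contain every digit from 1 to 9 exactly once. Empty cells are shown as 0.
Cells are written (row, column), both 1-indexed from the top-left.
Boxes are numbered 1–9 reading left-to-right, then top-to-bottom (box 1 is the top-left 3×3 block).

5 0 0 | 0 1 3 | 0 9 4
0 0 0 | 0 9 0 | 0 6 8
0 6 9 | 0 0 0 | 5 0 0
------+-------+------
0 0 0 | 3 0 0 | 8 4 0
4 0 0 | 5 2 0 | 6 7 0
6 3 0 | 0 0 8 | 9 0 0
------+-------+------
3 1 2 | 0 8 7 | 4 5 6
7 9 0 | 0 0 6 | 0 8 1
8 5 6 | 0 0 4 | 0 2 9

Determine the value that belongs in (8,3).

4

Row 8 already contains {1, 6, 7, 8, 9}.
Column 3 already contains {2, 6, 9}.
Its 3×3 block (box 7) already contains {1, 2, 3, 5, 6, 7, 8, 9}.
The only value from 1–9 not eliminated is 4, so (8,3) = 4.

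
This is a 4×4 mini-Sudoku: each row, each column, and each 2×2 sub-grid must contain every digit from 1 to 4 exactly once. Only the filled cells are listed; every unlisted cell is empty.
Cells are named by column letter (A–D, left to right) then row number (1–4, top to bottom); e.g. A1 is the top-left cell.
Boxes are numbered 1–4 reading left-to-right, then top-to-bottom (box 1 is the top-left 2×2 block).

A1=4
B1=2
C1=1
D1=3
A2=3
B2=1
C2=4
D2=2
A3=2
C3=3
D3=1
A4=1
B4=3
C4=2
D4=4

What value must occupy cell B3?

4

Row 3 already contains {1, 2, 3}.
Column B already contains {1, 2, 3}.
Its 2×2 block (box 3) already contains {1, 2, 3}.
The only value from 1–4 not eliminated is 4, so B3 = 4.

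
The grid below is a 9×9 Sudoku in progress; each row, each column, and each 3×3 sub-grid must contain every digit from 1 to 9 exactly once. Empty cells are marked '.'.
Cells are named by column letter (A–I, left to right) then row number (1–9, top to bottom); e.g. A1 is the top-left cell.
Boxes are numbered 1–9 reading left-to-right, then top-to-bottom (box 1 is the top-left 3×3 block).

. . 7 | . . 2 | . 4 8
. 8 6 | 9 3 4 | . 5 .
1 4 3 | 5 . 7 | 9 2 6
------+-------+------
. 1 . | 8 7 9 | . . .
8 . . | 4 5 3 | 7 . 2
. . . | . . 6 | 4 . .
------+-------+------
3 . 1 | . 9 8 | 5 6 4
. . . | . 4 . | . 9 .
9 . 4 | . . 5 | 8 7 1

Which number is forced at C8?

Cell C8 itself could take any of {2, 5, 8} by direct elimination.
Consider where 8 can go in box 7.
B7 is out (row 7 already has a 8).
A8 is out (column A already has a 8).
B8 is out (column B already has a 8).
B9 is out (row 9 already has a 8).
So the only cell in box 7 that can hold 8 is C8.
Therefore C8 = 8.

8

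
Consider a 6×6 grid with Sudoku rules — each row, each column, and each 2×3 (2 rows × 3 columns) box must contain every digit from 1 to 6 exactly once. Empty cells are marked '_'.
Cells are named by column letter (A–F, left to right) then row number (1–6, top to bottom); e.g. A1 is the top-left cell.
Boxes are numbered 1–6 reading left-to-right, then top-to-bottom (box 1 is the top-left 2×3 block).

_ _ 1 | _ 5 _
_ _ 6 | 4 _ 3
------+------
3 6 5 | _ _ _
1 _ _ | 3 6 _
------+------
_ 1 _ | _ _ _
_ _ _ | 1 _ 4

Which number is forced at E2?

1

Cell E2 itself could take any of {1, 2} by direct elimination.
Consider where 1 can go in box 2.
D1 is out (row 1 already has a 1).
F1 is out (row 1 already has a 1).
So the only cell in box 2 that can hold 1 is E2.
Therefore E2 = 1.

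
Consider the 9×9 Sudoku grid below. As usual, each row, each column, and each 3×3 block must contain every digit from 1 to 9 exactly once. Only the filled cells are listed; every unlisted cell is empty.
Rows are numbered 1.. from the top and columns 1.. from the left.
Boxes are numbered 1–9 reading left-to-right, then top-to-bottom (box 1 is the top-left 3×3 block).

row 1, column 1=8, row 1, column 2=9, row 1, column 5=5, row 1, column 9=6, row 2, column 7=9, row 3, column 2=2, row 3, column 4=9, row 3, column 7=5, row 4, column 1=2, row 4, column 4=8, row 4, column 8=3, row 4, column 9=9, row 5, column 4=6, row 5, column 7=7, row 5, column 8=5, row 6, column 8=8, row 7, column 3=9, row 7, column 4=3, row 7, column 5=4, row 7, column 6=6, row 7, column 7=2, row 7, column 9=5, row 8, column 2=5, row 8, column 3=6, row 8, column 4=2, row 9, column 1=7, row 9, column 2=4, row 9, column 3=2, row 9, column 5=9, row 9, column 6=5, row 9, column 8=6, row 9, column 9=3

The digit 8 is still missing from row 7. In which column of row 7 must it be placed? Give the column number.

Consider where 8 can go in row 7.
row 7, column 1 is out (column 1 already has a 8).
row 7, column 8 is out (column 8 already has a 8).
So the only cell in row 7 that can hold 8 is row 7, column 2.
That is column 2.

2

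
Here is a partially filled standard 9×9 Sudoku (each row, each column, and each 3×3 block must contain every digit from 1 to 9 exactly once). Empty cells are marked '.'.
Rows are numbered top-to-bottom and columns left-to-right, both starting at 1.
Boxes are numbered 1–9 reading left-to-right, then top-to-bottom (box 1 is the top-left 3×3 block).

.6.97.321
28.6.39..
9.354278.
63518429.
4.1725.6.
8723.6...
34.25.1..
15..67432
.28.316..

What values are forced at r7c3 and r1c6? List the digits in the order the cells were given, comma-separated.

6,8

For r7c3:
  Consider where 6 can go in box 7.
  r8c3 is out (row 8 already has a 6).
  r9c1 is out (row 9 already has a 6).
  So the only cell in box 7 that can hold 6 is r7c3.
  So r7c3 = 6.
For r1c6:
  Row 1 already contains {1, 2, 3, 6, 7, 9}.
  Column 6 already contains {1, 2, 3, 4, 5, 6, 7}.
  Its 3×3 block (box 2) already contains {2, 3, 4, 5, 6, 7, 9}.
  The only value from 1–9 not eliminated is 8, so r1c6 = 8.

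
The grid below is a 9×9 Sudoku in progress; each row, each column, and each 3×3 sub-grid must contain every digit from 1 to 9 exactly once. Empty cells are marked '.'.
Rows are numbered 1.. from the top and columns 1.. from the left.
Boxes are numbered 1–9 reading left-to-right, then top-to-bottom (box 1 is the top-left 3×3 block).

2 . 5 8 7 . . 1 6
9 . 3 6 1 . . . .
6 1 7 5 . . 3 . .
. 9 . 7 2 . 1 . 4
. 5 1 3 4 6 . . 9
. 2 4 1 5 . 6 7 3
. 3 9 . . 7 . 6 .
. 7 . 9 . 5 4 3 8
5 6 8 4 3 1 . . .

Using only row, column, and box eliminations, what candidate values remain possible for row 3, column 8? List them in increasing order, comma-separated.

2,4,8,9

Row 3 already contains {1, 3, 5, 6, 7}.
Column 8 already contains {1, 3, 6, 7}.
Its 3×3 block (box 3) already contains {1, 3, 6}.
Removing those from 1–9 leaves {2, 4, 8, 9} as the candidates for row 3, column 8.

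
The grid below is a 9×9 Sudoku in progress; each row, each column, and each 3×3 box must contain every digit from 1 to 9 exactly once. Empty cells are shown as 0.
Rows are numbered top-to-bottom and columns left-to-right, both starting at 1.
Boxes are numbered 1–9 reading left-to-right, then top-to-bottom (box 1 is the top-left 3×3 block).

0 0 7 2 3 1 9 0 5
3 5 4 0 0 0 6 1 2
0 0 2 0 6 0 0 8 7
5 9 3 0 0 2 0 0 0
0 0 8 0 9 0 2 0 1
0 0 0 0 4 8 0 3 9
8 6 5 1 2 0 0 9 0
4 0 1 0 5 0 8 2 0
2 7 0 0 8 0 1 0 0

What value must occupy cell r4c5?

Cell r4c5 itself could take any of {1, 7} by direct elimination.
Consider where 1 can go in box 5.
r4c4 is out (column 4 already has a 1).
r5c4 is out (row 5 already has a 1).
r5c6 is out (row 5 already has a 1).
r6c4 is out (column 4 already has a 1).
So the only cell in box 5 that can hold 1 is r4c5.
Therefore r4c5 = 1.

1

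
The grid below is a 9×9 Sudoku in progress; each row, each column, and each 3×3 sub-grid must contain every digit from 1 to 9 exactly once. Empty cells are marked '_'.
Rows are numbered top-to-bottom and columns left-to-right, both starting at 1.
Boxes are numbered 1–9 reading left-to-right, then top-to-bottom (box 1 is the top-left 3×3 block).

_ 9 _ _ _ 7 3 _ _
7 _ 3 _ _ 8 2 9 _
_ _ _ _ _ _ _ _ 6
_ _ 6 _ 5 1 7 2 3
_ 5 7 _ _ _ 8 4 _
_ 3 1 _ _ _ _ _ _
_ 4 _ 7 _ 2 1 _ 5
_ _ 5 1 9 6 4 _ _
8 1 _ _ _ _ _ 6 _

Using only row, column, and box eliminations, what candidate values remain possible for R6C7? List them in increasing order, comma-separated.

Row 6 already contains {1, 3}.
Column 7 already contains {1, 2, 3, 4, 7, 8}.
Its 3×3 block (box 6) already contains {2, 3, 4, 7, 8}.
Removing those from 1–9 leaves {5, 6, 9} as the candidates for R6C7.

5,6,9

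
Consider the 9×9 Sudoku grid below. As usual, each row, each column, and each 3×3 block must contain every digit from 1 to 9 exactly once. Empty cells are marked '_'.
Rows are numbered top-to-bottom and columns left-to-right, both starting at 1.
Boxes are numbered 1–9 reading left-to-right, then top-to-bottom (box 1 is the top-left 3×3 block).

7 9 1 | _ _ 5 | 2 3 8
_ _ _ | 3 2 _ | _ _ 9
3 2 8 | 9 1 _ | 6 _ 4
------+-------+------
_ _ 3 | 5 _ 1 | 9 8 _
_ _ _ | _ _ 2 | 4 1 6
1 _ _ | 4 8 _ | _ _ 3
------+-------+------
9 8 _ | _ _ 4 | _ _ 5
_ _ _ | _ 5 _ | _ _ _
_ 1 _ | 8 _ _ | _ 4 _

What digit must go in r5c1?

8

Cell r5c1 itself could take any of {5, 8} by direct elimination.
Consider where 8 can go in column 1.
r2c1 is out (box 1 already has a 8).
r4c1 is out (row 4 already has a 8).
r8c1 is out (box 7 already has a 8).
r9c1 is out (row 9 already has a 8).
So the only cell in column 1 that can hold 8 is r5c1.
Therefore r5c1 = 8.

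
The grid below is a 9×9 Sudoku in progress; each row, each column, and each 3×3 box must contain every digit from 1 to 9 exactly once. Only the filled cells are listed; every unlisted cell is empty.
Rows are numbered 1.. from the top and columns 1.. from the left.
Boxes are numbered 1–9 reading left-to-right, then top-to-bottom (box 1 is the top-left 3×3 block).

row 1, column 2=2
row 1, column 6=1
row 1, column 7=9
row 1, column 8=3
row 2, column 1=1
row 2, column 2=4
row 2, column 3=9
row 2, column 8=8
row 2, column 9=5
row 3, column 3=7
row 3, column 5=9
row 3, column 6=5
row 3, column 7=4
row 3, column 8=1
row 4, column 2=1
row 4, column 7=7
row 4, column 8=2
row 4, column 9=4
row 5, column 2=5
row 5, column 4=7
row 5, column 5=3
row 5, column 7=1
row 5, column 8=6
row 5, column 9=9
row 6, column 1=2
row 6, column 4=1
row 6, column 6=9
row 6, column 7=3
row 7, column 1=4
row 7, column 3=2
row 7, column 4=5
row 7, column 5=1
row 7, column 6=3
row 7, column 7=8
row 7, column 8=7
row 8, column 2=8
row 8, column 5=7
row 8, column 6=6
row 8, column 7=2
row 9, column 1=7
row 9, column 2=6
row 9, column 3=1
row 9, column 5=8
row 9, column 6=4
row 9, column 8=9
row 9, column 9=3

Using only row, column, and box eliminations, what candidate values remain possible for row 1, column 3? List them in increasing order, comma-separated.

5,6,8

Row 1 already contains {1, 2, 3, 9}.
Column 3 already contains {1, 2, 7, 9}.
Its 3×3 block (box 1) already contains {1, 2, 4, 7, 9}.
Removing those from 1–9 leaves {5, 6, 8} as the candidates for row 1, column 3.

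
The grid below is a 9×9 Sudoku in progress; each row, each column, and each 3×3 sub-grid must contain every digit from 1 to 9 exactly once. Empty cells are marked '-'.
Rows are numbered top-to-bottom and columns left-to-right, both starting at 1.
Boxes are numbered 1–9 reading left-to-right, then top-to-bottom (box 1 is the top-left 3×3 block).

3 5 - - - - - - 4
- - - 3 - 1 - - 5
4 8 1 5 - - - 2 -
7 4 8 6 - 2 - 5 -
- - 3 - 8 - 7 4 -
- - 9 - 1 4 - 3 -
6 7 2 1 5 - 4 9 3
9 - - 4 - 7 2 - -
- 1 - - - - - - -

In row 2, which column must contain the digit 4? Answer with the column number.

5

Consider where 4 can go in row 2.
r2c1 is out (column 1 already has a 4).
r2c2 is out (column 2 already has a 4).
r2c3 is out (box 1 already has a 4).
r2c7 is out (column 7 already has a 4).
r2c8 is out (column 8 already has a 4).
So the only cell in row 2 that can hold 4 is r2c5.
That is column 5.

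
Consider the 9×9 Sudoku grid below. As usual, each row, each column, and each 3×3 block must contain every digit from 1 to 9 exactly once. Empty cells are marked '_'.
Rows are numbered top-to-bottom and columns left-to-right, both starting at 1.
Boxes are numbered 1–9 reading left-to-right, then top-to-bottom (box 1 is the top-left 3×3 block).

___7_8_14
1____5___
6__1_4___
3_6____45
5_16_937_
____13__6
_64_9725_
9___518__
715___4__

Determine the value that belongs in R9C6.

6

Cell R9C6 itself could take any of {2, 6} by direct elimination.
Consider where 6 can go in column 6.
R4C6 is out (row 4 already has a 6).
So the only cell in column 6 that can hold 6 is R9C6.
Therefore R9C6 = 6.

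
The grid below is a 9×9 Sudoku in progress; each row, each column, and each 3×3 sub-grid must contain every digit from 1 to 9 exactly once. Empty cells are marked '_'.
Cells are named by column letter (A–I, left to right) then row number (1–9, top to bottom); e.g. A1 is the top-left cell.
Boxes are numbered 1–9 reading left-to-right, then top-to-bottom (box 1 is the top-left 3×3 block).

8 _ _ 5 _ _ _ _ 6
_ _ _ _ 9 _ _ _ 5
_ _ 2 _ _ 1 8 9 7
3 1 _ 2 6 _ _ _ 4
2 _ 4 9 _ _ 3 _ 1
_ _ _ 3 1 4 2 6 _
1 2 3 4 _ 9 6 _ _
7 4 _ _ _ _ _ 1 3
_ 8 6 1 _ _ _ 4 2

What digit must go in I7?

8

Row 7 already contains {1, 2, 3, 4, 6, 9}.
Column I already contains {1, 2, 3, 4, 5, 6, 7}.
Its 3×3 block (box 9) already contains {1, 2, 3, 4, 6}.
The only value from 1–9 not eliminated is 8, so I7 = 8.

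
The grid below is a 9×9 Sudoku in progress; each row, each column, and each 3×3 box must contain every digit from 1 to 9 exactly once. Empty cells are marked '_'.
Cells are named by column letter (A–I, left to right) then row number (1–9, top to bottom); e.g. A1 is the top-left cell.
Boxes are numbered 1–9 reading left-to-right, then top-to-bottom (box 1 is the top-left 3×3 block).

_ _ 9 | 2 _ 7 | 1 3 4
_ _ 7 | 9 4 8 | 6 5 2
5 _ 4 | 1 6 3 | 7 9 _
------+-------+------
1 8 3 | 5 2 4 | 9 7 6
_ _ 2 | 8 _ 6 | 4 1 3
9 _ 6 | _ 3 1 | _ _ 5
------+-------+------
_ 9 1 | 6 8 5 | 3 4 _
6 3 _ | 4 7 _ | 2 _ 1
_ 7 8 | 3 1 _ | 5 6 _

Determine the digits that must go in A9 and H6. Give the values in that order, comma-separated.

For A9:
  Consider where 4 can go in row 9.
  F9 is out (column F already has a 4).
  I9 is out (column I already has a 4).
  So the only cell in row 9 that can hold 4 is A9.
  So A9 = 4.
For H6:
  Consider where 2 can go in column H.
  H8 is out (row 8 already has a 2).
  So the only cell in column H that can hold 2 is H6.
  So H6 = 2.

4,2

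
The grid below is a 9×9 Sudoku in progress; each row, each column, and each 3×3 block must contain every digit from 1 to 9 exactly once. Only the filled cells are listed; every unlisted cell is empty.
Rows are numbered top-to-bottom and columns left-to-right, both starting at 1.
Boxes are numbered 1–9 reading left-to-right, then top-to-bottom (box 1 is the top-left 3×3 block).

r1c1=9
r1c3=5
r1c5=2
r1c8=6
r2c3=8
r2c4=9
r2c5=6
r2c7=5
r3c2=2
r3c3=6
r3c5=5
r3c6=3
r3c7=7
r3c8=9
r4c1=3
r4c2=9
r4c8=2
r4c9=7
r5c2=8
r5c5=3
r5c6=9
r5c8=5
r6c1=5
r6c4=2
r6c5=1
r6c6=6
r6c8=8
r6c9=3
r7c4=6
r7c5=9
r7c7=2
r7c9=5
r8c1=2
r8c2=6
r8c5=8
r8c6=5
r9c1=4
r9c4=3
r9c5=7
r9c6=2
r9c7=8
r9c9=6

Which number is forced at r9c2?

Cell r9c2 itself could take any of {1, 5} by direct elimination.
Consider where 5 can go in column 2.
r1c2 is out (row 1 already has a 5).
r2c2 is out (row 2 already has a 5).
r6c2 is out (row 6 already has a 5).
r7c2 is out (row 7 already has a 5).
So the only cell in column 2 that can hold 5 is r9c2.
Therefore r9c2 = 5.

5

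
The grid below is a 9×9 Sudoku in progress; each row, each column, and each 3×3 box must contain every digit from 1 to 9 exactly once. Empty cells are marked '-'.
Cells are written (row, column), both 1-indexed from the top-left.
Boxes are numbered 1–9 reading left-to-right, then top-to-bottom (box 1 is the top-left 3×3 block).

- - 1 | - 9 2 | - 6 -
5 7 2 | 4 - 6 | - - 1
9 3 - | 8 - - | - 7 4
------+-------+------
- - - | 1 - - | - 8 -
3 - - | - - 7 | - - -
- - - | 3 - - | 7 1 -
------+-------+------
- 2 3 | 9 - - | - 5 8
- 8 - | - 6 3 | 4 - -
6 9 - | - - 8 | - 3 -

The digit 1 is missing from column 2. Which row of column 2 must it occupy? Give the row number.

Consider where 1 can go in column 2.
(1,2) is out (row 1 already has a 1).
(4,2) is out (row 4 already has a 1).
(6,2) is out (row 6 already has a 1).
So the only cell in column 2 that can hold 1 is (5,2).
That is row 5.

5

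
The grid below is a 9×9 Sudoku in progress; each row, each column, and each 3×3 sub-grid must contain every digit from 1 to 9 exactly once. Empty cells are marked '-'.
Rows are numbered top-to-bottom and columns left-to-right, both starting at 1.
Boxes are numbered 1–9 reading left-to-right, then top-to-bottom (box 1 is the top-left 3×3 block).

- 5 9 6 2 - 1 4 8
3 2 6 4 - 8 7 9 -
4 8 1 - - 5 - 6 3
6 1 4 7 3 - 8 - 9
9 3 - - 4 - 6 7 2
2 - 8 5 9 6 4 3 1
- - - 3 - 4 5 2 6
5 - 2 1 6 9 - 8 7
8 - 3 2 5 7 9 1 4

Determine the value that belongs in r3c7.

2

Row 3 already contains {1, 3, 4, 5, 6, 8}.
Column 7 already contains {1, 4, 5, 6, 7, 8, 9}.
Its 3×3 block (box 3) already contains {1, 3, 4, 6, 7, 8, 9}.
The only value from 1–9 not eliminated is 2, so r3c7 = 2.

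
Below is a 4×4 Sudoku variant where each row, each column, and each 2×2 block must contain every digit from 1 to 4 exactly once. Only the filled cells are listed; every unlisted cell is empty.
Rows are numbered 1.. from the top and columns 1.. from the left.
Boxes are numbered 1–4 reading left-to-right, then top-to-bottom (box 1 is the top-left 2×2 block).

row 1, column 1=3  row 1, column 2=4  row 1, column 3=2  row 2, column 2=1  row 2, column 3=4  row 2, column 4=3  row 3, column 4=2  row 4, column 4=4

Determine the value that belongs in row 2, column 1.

2

Row 2 already contains {1, 3, 4}.
Column 1 already contains {3}.
Its 2×2 block (box 1) already contains {1, 3, 4}.
The only value from 1–4 not eliminated is 2, so row 2, column 1 = 2.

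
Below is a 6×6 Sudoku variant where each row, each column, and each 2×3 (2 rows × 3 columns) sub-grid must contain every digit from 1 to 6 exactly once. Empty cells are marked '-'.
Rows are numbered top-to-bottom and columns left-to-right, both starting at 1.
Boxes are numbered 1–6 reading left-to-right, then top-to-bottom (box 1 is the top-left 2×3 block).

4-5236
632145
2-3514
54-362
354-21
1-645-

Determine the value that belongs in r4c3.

1

Row 4 already contains {2, 3, 4, 5, 6}.
Column 3 already contains {2, 3, 4, 5, 6}.
Its 2×3 block (box 3) already contains {2, 3, 4, 5}.
The only value from 1–6 not eliminated is 1, so r4c3 = 1.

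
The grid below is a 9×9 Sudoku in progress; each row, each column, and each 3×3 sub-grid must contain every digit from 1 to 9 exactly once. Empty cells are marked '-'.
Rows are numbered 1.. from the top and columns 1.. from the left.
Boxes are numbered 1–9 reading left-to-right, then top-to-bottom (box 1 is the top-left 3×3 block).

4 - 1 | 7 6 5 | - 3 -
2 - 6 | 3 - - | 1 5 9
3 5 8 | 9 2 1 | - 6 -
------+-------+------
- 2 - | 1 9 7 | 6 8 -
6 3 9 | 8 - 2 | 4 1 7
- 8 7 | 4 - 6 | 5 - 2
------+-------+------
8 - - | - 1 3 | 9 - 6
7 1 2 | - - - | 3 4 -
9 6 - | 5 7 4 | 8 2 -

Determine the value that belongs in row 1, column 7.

Row 1 already contains {1, 3, 4, 5, 6, 7}.
Column 7 already contains {1, 3, 4, 5, 6, 8, 9}.
Its 3×3 block (box 3) already contains {1, 3, 5, 6, 9}.
The only value from 1–9 not eliminated is 2, so row 1, column 7 = 2.

2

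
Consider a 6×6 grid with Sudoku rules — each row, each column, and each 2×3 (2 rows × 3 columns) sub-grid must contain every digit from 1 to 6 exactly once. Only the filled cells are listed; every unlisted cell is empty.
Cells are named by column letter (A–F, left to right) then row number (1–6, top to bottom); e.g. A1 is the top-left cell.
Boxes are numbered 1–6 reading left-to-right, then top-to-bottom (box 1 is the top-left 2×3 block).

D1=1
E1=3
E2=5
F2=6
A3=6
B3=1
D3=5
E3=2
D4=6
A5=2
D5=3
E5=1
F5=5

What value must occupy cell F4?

Cell F4 itself could take any of {1, 3, 4} by direct elimination.
Consider where 1 can go in column F.
F1 is out (row 1 already has a 1).
F3 is out (row 3 already has a 1).
F6 is out (box 6 already has a 1).
So the only cell in column F that can hold 1 is F4.
Therefore F4 = 1.

1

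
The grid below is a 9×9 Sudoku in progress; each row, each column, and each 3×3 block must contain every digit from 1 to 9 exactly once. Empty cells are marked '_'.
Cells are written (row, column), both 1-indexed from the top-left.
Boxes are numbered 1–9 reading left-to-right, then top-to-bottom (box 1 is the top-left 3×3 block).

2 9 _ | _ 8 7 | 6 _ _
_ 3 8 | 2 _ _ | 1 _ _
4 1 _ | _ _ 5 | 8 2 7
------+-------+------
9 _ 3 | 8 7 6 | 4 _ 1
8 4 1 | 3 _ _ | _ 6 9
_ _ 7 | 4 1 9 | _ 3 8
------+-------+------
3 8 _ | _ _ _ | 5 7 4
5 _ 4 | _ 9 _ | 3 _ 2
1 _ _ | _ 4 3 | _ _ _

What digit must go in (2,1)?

Cell (2,1) itself could take any of {6, 7} by direct elimination.
Consider where 7 can go in row 2.
(2,5) is out (column 5 already has a 7).
(2,6) is out (column 6 already has a 7).
(2,8) is out (column 8 already has a 7).
(2,9) is out (column 9 already has a 7).
So the only cell in row 2 that can hold 7 is (2,1).
Therefore (2,1) = 7.

7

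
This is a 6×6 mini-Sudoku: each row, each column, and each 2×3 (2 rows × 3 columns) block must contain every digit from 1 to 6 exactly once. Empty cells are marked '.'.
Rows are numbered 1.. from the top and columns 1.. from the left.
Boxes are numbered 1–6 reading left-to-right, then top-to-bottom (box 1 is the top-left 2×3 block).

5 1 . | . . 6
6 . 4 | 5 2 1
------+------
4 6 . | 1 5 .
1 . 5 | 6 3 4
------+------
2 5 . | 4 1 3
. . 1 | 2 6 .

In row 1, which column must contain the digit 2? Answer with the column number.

Consider where 2 can go in row 1.
row 1, column 4 is out (column 4 already has a 2).
row 1, column 5 is out (column 5 already has a 2).
So the only cell in row 1 that can hold 2 is row 1, column 3.
That is column 3.

3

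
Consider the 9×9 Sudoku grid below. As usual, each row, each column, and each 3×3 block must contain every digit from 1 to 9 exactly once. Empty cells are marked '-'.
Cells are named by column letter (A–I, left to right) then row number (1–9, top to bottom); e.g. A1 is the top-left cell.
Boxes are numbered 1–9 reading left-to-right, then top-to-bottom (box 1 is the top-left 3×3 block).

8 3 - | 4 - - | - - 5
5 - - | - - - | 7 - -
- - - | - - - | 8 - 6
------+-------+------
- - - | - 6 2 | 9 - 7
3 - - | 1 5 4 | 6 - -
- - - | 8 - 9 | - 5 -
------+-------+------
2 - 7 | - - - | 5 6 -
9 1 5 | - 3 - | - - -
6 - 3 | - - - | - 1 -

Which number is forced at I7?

Cell I7 itself could take any of {3, 4, 8, 9} by direct elimination.
Consider where 3 can go in row 7.
B7 is out (column B already has a 3).
D7 is out (box 8 already has a 3).
E7 is out (column E already has a 3).
F7 is out (box 8 already has a 3).
So the only cell in row 7 that can hold 3 is I7.
Therefore I7 = 3.

3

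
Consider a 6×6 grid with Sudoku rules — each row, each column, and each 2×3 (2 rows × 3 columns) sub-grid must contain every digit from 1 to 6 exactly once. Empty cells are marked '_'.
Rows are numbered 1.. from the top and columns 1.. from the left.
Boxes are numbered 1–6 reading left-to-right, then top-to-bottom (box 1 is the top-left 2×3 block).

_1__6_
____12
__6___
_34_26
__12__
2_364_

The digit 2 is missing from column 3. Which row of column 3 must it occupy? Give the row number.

Consider where 2 can go in column 3.
row 2, column 3 is out (row 2 already has a 2).
So the only cell in column 3 that can hold 2 is row 1, column 3.
That is row 1.

1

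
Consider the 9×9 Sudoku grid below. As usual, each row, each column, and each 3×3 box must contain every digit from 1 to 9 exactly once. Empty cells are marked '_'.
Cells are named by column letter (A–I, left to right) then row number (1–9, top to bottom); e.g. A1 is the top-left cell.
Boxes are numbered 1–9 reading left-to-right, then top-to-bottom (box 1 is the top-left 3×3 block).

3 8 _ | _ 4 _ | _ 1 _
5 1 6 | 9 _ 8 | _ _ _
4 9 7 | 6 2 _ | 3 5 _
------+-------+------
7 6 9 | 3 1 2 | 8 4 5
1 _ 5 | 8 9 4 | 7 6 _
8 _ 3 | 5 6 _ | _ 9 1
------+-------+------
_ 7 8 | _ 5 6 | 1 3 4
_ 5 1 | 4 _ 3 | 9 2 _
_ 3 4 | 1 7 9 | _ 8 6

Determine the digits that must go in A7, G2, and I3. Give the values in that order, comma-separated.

For A7:
  Consider where 9 can go in box 7.
  A8 is out (row 8 already has a 9).
  A9 is out (row 9 already has a 9).
  So the only cell in box 7 that can hold 9 is A7.
  So A7 = 9.
For G2:
  Consider where 4 can go in column G.
  G1 is out (row 1 already has a 4).
  G6 is out (box 6 already has a 4).
  G9 is out (row 9 already has a 4).
  So the only cell in column G that can hold 4 is G2.
  So G2 = 4.
For I3:
  Row 3 already contains {2, 3, 4, 5, 6, 7, 9}.
  Column I already contains {1, 4, 5, 6}.
  Its 3×3 block (box 3) already contains {1, 3, 5}.
  The only value from 1–9 not eliminated is 8, so I3 = 8.

9,4,8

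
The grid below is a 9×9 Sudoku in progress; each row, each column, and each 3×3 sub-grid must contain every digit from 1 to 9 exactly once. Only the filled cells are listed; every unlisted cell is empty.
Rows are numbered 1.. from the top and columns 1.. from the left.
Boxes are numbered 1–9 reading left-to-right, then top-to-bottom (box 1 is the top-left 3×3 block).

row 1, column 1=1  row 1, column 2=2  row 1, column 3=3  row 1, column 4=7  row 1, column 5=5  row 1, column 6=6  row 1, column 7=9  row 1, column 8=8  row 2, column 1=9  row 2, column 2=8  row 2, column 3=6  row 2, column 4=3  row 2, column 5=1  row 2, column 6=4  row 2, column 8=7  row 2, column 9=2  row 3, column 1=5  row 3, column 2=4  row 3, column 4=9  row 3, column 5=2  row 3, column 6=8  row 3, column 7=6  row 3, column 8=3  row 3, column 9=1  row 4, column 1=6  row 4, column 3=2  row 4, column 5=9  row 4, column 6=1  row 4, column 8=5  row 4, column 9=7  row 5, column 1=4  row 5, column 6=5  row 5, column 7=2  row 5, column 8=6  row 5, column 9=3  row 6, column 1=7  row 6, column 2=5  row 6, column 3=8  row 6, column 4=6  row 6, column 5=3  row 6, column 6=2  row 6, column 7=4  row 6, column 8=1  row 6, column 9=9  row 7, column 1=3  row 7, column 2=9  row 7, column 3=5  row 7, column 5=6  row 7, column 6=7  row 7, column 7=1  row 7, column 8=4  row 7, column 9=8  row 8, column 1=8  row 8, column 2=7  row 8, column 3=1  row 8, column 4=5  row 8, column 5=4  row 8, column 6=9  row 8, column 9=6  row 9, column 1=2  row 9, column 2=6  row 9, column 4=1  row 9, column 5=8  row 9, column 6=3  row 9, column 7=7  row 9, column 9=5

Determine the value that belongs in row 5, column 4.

8

Row 5 already contains {2, 3, 4, 5, 6}.
Column 4 already contains {1, 3, 5, 6, 7, 9}.
Its 3×3 block (box 5) already contains {1, 2, 3, 5, 6, 9}.
The only value from 1–9 not eliminated is 8, so row 5, column 4 = 8.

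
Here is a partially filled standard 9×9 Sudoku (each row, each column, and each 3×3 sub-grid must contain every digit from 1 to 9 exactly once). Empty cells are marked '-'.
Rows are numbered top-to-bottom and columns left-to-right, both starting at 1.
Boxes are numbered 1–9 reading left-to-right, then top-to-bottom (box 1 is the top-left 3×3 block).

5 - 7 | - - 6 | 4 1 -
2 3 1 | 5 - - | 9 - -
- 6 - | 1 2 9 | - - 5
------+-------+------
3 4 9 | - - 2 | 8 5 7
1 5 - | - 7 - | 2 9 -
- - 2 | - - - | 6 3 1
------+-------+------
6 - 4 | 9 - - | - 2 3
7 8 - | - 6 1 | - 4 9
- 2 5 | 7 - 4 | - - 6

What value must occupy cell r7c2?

Row 7 already contains {2, 3, 4, 6, 9}.
Column 2 already contains {2, 3, 4, 5, 6, 8}.
Its 3×3 block (box 7) already contains {2, 4, 5, 6, 7, 8}.
The only value from 1–9 not eliminated is 1, so r7c2 = 1.

1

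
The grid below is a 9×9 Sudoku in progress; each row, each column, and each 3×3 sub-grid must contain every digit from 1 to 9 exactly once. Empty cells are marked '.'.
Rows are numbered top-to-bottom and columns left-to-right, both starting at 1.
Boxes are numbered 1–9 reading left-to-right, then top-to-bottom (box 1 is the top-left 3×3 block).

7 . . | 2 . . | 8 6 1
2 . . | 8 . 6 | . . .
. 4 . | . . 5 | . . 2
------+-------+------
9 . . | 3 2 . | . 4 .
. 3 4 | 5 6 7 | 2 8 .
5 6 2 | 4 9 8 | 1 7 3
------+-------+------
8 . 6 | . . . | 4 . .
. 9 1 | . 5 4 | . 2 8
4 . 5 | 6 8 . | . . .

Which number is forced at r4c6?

Row 4 already contains {2, 3, 4, 9}.
Column 6 already contains {4, 5, 6, 7, 8}.
Its 3×3 block (box 5) already contains {2, 3, 4, 5, 6, 7, 8, 9}.
The only value from 1–9 not eliminated is 1, so r4c6 = 1.

1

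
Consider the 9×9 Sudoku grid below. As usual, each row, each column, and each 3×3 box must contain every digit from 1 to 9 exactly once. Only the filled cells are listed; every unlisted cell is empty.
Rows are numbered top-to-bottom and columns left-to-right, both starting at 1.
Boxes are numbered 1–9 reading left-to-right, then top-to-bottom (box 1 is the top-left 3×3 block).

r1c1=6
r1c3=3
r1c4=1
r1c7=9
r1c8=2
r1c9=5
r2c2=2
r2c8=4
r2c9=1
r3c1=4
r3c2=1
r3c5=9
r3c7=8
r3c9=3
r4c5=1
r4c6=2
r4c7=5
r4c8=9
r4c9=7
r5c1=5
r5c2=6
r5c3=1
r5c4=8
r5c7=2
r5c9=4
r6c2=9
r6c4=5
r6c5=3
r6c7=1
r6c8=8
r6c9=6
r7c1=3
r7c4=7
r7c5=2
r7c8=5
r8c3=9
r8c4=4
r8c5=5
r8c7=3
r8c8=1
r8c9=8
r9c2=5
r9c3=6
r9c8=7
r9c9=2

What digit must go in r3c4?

Cell r3c4 itself could take any of {2, 6} by direct elimination.
Consider where 2 can go in box 2.
r1c5 is out (row 1 already has a 2). r1c6 is out (row 1 already has a 2). r2c4 is out (row 2 already has a 2). r2c5 is out (row 2 already has a 2). The remaining empty cells in box 2 are similarly blocked.
So the only cell in box 2 that can hold 2 is r3c4.
Therefore r3c4 = 2.

2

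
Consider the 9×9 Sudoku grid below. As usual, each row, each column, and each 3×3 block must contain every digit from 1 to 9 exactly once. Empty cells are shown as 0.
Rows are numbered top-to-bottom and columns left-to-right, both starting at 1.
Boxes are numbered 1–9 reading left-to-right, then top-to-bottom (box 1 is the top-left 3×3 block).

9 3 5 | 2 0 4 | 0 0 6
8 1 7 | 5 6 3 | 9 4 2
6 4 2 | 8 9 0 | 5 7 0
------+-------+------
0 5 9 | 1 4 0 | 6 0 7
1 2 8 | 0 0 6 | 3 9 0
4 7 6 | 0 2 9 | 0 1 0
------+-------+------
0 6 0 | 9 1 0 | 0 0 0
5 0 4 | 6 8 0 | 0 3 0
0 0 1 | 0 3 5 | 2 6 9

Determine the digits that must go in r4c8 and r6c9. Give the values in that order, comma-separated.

For r4c8:
  Consider where 2 can go in row 4.
  r4c1 is out (box 4 already has a 2).
  r4c6 is out (box 5 already has a 2).
  So the only cell in row 4 that can hold 2 is r4c8.
  So r4c8 = 2.
For r6c9:
  Consider where 5 can go in row 6.
  r6c4 is out (column 4 already has a 5).
  r6c7 is out (column 7 already has a 5).
  So the only cell in row 6 that can hold 5 is r6c9.
  So r6c9 = 5.

2,5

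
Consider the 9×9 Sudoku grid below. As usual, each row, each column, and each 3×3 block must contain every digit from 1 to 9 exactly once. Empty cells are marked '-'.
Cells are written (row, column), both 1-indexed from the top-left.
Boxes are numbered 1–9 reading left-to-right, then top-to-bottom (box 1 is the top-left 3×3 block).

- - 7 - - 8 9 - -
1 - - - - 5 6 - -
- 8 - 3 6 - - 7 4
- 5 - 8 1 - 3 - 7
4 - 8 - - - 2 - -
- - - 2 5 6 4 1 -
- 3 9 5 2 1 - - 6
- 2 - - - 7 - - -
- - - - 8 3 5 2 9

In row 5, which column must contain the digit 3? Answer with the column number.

Consider where 3 can go in row 5.
(5,2) is out (column 2 already has a 3).
(5,4) is out (column 4 already has a 3).
(5,6) is out (column 6 already has a 3).
(5,8) is out (box 6 already has a 3).
(5,9) is out (box 6 already has a 3).
So the only cell in row 5 that can hold 3 is (5,5).
That is column 5.

5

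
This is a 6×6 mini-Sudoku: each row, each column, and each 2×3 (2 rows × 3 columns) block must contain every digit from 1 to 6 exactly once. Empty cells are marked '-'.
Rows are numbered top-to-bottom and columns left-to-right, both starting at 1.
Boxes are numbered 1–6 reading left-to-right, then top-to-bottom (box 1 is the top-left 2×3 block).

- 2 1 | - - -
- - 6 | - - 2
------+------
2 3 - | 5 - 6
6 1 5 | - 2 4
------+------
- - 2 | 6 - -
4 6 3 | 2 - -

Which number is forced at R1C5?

Cell R1C5 itself could take any of {3, 4, 5, 6} by direct elimination.
Consider where 6 can go in column 5.
R2C5 is out (row 2 already has a 6).
R3C5 is out (row 3 already has a 6).
R5C5 is out (row 5 already has a 6).
R6C5 is out (row 6 already has a 6).
So the only cell in column 5 that can hold 6 is R1C5.
Therefore R1C5 = 6.

6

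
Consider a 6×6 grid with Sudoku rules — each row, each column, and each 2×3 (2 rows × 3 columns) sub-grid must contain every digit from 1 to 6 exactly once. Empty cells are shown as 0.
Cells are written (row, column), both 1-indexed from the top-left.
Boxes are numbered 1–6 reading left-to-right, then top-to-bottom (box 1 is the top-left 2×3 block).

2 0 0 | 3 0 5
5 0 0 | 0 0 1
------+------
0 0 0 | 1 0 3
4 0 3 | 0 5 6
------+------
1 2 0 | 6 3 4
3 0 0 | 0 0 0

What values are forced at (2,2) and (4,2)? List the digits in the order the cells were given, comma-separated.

For (2,2):
  Consider where 3 can go in column 2.
  (1,2) is out (row 1 already has a 3).
  (3,2) is out (row 3 already has a 3).
  (4,2) is out (row 4 already has a 3).
  (6,2) is out (row 6 already has a 3).
  So the only cell in column 2 that can hold 3 is (2,2).
  So (2,2) = 3.
For (4,2):
  Row 4 already contains {3, 4, 5, 6}.
  Column 2 already contains {2}.
  Its 2×3 block (box 3) already contains {3, 4}.
  The only value from 1–6 not eliminated is 1, so (4,2) = 1.

3,1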